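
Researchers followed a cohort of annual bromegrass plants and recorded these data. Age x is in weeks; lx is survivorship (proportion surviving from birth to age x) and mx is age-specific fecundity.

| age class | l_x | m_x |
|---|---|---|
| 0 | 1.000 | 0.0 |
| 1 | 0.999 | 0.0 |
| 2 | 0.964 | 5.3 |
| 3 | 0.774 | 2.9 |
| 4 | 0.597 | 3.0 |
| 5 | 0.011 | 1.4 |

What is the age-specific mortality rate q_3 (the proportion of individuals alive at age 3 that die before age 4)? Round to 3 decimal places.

q_3 = (l_3 − l_4) / l_3 = (0.774 − 0.597) / 0.774
     = 0.177 / 0.774 = 0.228682… → 0.229

0.229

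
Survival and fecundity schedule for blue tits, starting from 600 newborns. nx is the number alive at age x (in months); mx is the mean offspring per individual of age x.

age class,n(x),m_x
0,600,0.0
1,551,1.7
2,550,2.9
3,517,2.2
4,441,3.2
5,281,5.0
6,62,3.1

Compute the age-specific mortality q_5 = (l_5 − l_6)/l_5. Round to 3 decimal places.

lx = nx/n0 = nx/600: 1, 0.91833…, 0.91667…, 0.86167…, 0.735, 0.46833…, 0.10333…
q_5 = (l_5 − l_6) / l_5 = (0.468333… − 0.103333…) / 0.468333…
     = 0.365… / 0.468333… = 0.779359… → 0.779

0.779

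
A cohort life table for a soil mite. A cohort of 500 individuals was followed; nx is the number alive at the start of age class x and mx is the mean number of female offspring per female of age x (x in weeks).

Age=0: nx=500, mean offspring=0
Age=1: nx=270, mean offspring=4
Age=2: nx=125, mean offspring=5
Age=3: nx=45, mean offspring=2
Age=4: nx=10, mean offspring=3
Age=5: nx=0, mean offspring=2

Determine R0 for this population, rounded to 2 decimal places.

lx = nx/n0 = nx/500: 1, 0.54, 0.25, 0.09, 0.02, 0
lx·mx by age: 0, 2.16, 1.25, 0.18, 0.06, 0
R0 = Σ lx·mx = 3.65 → 3.65

3.65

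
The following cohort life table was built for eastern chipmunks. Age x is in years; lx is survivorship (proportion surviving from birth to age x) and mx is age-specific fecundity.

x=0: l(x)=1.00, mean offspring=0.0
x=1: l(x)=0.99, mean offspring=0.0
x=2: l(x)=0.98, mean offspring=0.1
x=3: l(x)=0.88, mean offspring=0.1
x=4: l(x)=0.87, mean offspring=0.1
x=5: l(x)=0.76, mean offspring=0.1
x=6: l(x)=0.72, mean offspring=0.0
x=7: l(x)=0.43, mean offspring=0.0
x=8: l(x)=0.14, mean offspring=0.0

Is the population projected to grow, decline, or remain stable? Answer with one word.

declining

R0 = Σ lx·mx = 0 + 0 + 0.098 + 0.088 + 0.087 + 0.076 + 0 + 0 + 0 = 0.349
R0 < 1, so the population is declining.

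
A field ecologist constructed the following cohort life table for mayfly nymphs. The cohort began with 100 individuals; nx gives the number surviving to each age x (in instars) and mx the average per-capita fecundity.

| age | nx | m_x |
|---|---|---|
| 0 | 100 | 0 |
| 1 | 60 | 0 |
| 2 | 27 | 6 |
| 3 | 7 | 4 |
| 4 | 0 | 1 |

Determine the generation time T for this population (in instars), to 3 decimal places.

2.147

lx = nx/n0 = nx/100: 1, 0.6, 0.27, 0.07, 0
lx·mx: 0, 0, 1.62, 0.28, 0 → R0 = 1.9
x·lx·mx: 0, 0, 3.24, 0.84, 0 → Σ = 4.08
T = 4.08 / 1.9 = 2.147368… → 2.147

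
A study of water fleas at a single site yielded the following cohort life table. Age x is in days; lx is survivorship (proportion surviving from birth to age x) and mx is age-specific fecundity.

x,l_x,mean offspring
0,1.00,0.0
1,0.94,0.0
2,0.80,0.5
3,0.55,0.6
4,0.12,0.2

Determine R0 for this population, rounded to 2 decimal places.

0.75

lx·mx by age: 0, 0, 0.4, 0.33, 0.024
R0 = Σ lx·mx = 0.754 → 0.75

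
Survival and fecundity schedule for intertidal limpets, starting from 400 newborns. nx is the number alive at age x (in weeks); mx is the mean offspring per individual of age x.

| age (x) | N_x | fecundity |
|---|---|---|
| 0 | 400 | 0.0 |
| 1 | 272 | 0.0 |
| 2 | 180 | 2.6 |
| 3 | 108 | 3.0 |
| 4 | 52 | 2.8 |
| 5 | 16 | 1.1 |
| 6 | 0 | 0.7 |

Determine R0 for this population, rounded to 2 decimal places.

lx = nx/n0 = nx/400: 1, 0.68, 0.45, 0.27, 0.13, 0.04, 0
lx·mx by age: 0, 0, 1.17, 0.81, 0.364, 0.044, 0
R0 = Σ lx·mx = 2.388 → 2.39

2.39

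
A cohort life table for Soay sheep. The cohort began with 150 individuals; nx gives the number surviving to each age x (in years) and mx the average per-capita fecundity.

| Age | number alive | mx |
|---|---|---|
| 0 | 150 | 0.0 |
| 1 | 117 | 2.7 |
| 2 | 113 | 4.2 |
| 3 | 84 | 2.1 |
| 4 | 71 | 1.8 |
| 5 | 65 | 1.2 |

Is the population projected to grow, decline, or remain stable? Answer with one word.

lx = nx/n0 = nx/150: 1, 0.78, 0.75333…, 0.56, 0.47333…, 0.43333…
R0 = Σ lx·mx = 0 + 2.106 + 3.164… + 1.176 + 0.852… + 0.52… = 7.818…
R0 > 1, so the population is growing.

growing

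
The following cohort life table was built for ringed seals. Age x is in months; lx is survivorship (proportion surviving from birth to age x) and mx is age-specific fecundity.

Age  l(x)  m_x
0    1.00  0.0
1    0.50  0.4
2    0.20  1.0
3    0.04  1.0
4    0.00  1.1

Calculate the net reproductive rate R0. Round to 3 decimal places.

0.440

lx·mx by age: 0, 0.2, 0.2, 0.04, 0
R0 = Σ lx·mx = 0.44 → 0.440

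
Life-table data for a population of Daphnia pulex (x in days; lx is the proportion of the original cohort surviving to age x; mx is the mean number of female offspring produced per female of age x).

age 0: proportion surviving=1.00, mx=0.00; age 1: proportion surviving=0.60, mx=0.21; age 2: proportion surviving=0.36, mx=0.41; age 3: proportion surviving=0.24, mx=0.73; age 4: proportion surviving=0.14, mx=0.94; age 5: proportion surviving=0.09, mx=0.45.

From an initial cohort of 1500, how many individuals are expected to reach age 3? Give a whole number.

360

Expected survivors = N0 · l_3 = 1500 × 0.24 = 360 → 360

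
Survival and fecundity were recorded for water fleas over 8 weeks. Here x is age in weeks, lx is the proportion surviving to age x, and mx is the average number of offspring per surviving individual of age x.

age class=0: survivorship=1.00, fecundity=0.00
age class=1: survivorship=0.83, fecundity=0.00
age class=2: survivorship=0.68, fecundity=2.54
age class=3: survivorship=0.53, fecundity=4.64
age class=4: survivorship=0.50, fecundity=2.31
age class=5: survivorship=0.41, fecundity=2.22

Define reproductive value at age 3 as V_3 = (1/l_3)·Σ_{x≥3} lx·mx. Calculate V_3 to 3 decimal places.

lx·mx for x ≥ 3: 2.4592, 1.155, 0.9102 → sum = 4.5244
V_3 = 4.5244 / l_3 = 4.5244 / 0.53 = 8.536604… → 8.537

8.537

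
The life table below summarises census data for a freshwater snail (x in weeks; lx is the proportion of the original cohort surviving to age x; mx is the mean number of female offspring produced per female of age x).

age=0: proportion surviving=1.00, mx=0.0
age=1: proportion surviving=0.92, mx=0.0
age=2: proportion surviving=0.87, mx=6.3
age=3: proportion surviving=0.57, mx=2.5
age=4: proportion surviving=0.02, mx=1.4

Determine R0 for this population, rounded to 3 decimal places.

lx·mx by age: 0, 0, 5.481, 1.425, 0.028
R0 = Σ lx·mx = 6.934 → 6.934

6.934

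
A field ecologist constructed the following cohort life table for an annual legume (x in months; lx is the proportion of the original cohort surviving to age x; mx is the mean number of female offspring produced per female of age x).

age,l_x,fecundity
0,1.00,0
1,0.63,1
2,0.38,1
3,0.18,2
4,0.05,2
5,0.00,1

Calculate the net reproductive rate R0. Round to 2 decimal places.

1.47

lx·mx by age: 0, 0.63, 0.38, 0.36, 0.1, 0
R0 = Σ lx·mx = 1.47 → 1.47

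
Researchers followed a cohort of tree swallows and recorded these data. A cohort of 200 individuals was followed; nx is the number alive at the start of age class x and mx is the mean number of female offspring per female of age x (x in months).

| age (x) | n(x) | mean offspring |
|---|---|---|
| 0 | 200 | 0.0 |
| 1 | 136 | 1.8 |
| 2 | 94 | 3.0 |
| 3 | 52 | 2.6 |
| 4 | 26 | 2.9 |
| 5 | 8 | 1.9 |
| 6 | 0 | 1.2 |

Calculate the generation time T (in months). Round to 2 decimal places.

lx = nx/n0 = nx/200: 1, 0.68, 0.47, 0.26, 0.13, 0.04, 0
lx·mx: 0, 1.224, 1.41, 0.676, 0.377, 0.076, 0 → R0 = 3.763
x·lx·mx: 0, 1.224, 2.82, 2.028, 1.508, 0.38, 0 → Σ = 7.96
T = 7.96 / 3.763 = 2.115334… → 2.12

2.12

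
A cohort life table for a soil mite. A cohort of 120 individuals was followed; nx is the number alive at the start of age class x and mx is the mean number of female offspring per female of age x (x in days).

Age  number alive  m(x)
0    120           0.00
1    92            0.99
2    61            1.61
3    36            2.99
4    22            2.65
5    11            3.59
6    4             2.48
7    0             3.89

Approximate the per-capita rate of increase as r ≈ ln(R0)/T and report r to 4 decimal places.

lx = nx/n0 = nx/120: 1, 0.76667…, 0.50833…, 0.3, 0.18333…, 0.09167…, 0.03333…, 0
R0 = Σ lx·mx = 0 + 0.759… + 0.81842… + 0.897 + 0.48583… + 0.32908… + 0.08267… + 0 = 3.372…
Σ x·lx·mx = 9.171583…; T = 9.171583…/3.372… = 2.71992…
r ≈ ln(R0)/T = ln(3.372…)/2.71992… = 0.44689… → 0.4469

0.4469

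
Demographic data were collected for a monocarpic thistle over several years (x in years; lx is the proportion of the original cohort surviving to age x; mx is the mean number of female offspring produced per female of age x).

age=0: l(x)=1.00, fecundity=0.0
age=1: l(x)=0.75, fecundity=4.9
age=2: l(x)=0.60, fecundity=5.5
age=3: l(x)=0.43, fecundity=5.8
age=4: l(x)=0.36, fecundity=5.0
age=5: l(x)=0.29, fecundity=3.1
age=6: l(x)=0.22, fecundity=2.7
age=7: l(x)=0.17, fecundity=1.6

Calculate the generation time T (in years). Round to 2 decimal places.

lx·mx: 0, 3.675, 3.3, 2.494, 1.8, 0.899, 0.594, 0.272 → R0 = 13.034
x·lx·mx: 0, 3.675, 6.6, 7.482, 7.2, 4.495, 3.564, 1.904 → Σ = 34.92
T = 34.92 / 13.034 = 2.679147… → 2.68

2.68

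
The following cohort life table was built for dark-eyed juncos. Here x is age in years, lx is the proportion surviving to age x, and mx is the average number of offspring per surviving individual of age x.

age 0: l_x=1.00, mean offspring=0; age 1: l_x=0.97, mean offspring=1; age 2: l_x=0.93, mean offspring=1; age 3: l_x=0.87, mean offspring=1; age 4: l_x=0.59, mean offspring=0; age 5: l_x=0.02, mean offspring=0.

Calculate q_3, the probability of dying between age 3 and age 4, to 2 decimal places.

q_3 = (l_3 − l_4) / l_3 = (0.87 − 0.59) / 0.87
     = 0.28 / 0.87 = 0.321839… → 0.32

0.32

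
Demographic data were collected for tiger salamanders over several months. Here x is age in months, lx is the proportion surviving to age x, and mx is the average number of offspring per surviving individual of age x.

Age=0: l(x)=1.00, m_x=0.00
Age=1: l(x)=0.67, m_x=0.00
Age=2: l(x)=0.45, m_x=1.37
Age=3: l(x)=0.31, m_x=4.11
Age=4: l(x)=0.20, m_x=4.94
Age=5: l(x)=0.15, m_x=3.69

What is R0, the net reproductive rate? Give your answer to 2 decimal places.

3.43

lx·mx by age: 0, 0, 0.6165, 1.2741, 0.988, 0.5535
R0 = Σ lx·mx = 3.4321 → 3.43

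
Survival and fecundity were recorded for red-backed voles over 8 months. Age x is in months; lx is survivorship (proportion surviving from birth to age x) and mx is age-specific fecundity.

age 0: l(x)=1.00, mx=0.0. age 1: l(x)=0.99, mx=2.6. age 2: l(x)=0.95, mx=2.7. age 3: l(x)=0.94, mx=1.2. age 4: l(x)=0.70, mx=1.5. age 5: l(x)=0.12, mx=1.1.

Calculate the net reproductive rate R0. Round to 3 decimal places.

lx·mx by age: 0, 2.574, 2.565, 1.128, 1.05, 0.132
R0 = Σ lx·mx = 7.449 → 7.449

7.449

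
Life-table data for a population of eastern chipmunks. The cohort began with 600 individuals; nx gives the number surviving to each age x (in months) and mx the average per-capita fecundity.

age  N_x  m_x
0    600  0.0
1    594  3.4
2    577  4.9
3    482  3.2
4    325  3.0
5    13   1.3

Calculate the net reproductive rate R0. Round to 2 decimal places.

lx = nx/n0 = nx/600: 1, 0.99, 0.96167…, 0.80333…, 0.54167…, 0.02167…
lx·mx by age: 0, 3.366, 4.712167…, 2.570667…, 1.625…, 0.028167…
R0 = Σ lx·mx = 12.302… → 12.30

12.30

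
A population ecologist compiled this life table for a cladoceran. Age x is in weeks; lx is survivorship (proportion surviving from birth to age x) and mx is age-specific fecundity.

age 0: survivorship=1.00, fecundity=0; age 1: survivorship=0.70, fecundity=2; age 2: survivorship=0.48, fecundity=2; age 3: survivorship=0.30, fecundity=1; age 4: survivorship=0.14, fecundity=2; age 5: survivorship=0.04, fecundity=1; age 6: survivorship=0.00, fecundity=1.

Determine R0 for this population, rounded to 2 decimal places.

lx·mx by age: 0, 1.4, 0.96, 0.3, 0.28, 0.04, 0
R0 = Σ lx·mx = 2.98 → 2.98

2.98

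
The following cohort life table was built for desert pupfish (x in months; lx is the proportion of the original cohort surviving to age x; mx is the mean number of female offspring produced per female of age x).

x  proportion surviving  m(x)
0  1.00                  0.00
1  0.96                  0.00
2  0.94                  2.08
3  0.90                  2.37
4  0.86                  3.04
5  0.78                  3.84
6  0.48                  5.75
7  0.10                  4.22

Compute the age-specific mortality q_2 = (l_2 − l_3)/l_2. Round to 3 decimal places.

0.043

q_2 = (l_2 − l_3) / l_2 = (0.94 − 0.9) / 0.94
     = 0.04 / 0.94 = 0.042553… → 0.043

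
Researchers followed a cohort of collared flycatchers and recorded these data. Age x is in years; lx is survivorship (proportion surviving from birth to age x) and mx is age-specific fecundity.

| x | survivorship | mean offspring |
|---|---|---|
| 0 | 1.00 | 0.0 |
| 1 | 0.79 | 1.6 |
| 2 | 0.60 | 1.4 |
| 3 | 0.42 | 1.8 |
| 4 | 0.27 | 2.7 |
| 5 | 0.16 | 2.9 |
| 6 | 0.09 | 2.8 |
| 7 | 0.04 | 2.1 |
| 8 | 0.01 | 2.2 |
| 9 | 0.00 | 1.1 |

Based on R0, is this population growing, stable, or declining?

R0 = Σ lx·mx = 0 + 1.264 + 0.84 + 0.756 + 0.729 + 0.464 + 0.252 + 0.084 + 0.022 + 0 = 4.411
R0 > 1, so the population is growing.

growing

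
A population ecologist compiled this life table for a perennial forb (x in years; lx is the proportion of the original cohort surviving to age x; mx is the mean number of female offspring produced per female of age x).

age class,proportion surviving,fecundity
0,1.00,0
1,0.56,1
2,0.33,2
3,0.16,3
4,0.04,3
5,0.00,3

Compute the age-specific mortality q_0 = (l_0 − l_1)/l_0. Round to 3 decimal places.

q_0 = (l_0 − l_1) / l_0 = (1 − 0.56) / 1
     = 0.44 / 1 = 0.44 → 0.440

0.440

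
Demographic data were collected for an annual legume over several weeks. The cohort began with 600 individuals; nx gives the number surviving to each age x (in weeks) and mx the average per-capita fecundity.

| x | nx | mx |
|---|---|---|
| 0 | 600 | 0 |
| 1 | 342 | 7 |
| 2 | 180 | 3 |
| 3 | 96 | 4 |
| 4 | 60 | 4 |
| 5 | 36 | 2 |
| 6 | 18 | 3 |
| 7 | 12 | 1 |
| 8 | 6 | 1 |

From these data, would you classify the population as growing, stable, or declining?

growing

lx = nx/n0 = nx/600: 1, 0.57, 0.3, 0.16, 0.1, 0.06, 0.03, 0.02, 0.01
R0 = Σ lx·mx = 0 + 3.99 + 0.9 + 0.64 + 0.4 + 0.12 + 0.09 + 0.02 + 0.01 = 6.17
R0 > 1, so the population is growing.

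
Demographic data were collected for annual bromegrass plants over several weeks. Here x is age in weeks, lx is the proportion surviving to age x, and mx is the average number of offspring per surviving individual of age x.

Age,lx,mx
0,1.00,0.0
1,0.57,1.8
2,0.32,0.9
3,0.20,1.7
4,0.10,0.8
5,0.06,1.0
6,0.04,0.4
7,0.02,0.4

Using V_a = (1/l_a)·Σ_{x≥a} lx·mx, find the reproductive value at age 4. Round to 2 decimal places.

1.64

lx·mx for x ≥ 4: 0.08, 0.06, 0.016, 0.008 → sum = 0.164
V_4 = 0.164 / l_4 = 0.164 / 0.1 = 1.64 → 1.64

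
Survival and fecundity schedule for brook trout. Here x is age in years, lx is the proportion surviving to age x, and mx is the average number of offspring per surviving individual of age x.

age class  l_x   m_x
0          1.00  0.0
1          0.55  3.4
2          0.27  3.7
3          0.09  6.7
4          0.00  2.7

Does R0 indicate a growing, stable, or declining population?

growing

R0 = Σ lx·mx = 0 + 1.87 + 0.999 + 0.603 + 0 = 3.472
R0 > 1, so the population is growing.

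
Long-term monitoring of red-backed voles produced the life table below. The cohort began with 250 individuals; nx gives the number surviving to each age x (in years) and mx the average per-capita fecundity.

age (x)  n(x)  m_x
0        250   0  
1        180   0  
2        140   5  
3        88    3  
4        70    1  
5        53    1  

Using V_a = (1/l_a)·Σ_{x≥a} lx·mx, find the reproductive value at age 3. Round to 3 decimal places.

lx = nx/n0 = nx/250: 1, 0.72, 0.56, 0.352, 0.28, 0.212
lx·mx for x ≥ 3: 1.056, 0.28, 0.212 → sum = 1.548
V_3 = 1.548 / l_3 = 1.548 / 0.352 = 4.397727… → 4.398

4.398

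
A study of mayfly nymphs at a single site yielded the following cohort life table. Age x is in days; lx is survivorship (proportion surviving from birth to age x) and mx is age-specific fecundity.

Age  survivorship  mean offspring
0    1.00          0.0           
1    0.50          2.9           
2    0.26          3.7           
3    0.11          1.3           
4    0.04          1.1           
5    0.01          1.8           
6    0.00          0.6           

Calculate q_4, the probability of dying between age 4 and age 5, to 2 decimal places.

0.75

q_4 = (l_4 − l_5) / l_4 = (0.04 − 0.01) / 0.04
     = 0.03 / 0.04 = 0.75 → 0.75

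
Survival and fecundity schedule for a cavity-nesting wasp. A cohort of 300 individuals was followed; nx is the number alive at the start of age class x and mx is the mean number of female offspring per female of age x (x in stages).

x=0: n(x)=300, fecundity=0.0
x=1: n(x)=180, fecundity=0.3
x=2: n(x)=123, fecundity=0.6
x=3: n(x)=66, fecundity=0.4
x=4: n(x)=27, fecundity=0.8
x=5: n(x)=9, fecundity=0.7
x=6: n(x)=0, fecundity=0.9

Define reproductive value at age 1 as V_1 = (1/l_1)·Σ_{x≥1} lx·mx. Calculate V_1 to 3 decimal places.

1.012

lx = nx/n0 = nx/300: 1, 0.6, 0.41, 0.22, 0.09, 0.03, 0
lx·mx for x ≥ 1: 0.18, 0.246, 0.088, 0.072, 0.021, 0 → sum = 0.607
V_1 = 0.607 / l_1 = 0.607 / 0.6 = 1.011667… → 1.012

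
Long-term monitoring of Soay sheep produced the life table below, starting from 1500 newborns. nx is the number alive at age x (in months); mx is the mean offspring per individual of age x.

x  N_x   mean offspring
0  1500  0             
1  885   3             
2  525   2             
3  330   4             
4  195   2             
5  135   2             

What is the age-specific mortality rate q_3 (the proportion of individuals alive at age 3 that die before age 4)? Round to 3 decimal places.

lx = nx/n0 = nx/1500: 1, 0.59, 0.35, 0.22, 0.13, 0.09
q_3 = (l_3 − l_4) / l_3 = (0.22 − 0.13) / 0.22
     = 0.09 / 0.22 = 0.409091… → 0.409

0.409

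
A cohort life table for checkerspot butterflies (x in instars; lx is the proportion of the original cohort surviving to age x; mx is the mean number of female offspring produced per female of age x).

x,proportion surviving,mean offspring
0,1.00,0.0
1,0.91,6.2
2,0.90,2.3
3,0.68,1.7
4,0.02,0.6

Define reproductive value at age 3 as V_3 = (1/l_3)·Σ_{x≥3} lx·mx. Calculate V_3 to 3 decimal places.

1.718

lx·mx for x ≥ 3: 1.156, 0.012 → sum = 1.168
V_3 = 1.168 / l_3 = 1.168 / 0.68 = 1.717647… → 1.718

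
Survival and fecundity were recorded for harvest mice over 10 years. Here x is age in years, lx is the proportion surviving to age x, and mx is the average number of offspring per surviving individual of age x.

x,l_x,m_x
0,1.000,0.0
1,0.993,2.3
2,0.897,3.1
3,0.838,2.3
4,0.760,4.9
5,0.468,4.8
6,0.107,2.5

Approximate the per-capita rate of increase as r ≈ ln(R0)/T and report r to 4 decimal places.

0.8261

R0 = Σ lx·mx = 0 + 2.2839 + 2.7807 + 1.9274 + 3.724 + 2.2464 + 0.2675 = 13.2299
Σ x·lx·mx = 41.3605; T = 41.3605/13.2299 = 3.12629…
r ≈ ln(R0)/T = ln(13.2299)/3.12629… = 0.826053… → 0.8261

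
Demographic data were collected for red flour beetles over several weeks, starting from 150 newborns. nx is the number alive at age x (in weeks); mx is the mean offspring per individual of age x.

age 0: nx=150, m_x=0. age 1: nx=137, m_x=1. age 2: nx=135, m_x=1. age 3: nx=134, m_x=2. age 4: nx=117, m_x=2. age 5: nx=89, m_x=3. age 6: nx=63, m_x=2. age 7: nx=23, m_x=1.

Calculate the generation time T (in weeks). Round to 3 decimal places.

3.697

lx = nx/n0 = nx/150: 1, 0.91333…, 0.9, 0.89333…, 0.78, 0.59333…, 0.42, 0.15333…
lx·mx: 0, 0.913333…, 0.9, 1.786667…, 1.56, 1.78…, 0.84, 0.153333… → R0 = 7.933333…
x·lx·mx: 0, 0.913333…, 1.8, 5.36…, 6.24, 8.9…, 5.04, 1.073333… → Σ = 29.326667…
T = 29.326667… / 7.933333… = 3.696639… → 3.697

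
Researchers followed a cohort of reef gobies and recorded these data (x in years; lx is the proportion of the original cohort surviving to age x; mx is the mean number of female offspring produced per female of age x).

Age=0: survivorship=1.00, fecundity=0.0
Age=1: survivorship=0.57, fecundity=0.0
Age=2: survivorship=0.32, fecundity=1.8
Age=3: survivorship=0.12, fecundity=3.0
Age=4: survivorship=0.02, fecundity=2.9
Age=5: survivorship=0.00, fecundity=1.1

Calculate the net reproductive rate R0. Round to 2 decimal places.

0.99

lx·mx by age: 0, 0, 0.576, 0.36, 0.058, 0
R0 = Σ lx·mx = 0.994 → 0.99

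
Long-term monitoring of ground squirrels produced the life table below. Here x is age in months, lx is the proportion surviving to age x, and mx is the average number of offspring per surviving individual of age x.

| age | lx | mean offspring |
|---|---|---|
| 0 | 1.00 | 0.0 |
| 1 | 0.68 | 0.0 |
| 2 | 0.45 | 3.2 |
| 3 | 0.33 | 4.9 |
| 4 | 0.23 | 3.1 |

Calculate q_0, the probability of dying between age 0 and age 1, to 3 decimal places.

0.320

q_0 = (l_0 − l_1) / l_0 = (1 − 0.68) / 1
     = 0.32 / 1 = 0.32 → 0.320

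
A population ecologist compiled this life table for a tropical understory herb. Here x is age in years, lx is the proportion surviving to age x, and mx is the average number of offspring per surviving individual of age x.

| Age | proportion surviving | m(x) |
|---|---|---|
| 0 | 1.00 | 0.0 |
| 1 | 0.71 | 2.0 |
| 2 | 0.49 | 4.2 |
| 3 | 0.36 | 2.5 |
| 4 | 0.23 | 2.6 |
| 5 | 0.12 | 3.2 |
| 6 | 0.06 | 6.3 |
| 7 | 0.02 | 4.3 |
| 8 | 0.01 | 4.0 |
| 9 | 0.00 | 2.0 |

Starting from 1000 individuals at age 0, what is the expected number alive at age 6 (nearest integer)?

60

Expected survivors = N0 · l_6 = 1000 × 0.06 = 60 → 60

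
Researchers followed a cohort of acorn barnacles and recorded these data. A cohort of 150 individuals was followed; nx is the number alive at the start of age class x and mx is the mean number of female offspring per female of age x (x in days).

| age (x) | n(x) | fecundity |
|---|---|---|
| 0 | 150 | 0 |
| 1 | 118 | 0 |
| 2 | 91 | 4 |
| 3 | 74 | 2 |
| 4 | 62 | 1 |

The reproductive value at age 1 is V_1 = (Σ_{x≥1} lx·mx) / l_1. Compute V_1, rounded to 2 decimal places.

4.86

lx = nx/n0 = nx/150: 1, 0.78667…, 0.60667…, 0.49333…, 0.41333…
lx·mx for x ≥ 1: 0, 2.426667…, 0.986667…, 0.413333… → sum = 3.826667…
V_1 = 3.826667… / l_1 = 3.826667… / 0.786667… = 4.864407… → 4.86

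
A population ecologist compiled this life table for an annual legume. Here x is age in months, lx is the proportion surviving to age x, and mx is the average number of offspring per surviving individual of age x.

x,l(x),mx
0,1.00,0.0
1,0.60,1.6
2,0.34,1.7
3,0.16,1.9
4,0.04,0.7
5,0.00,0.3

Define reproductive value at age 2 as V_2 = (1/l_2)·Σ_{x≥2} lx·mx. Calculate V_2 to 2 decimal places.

2.68

lx·mx for x ≥ 2: 0.578, 0.304, 0.028, 0 → sum = 0.91
V_2 = 0.91 / l_2 = 0.91 / 0.34 = 2.676471… → 2.68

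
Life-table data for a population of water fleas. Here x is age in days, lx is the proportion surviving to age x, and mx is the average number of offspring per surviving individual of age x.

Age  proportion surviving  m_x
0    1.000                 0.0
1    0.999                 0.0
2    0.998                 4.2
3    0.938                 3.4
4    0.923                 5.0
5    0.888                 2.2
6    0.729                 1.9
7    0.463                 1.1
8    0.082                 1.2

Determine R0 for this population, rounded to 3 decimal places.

lx·mx by age: 0, 0, 4.1916, 3.1892, 4.615, 1.9536, 1.3851, 0.5093, 0.0984
R0 = Σ lx·mx = 15.9422 → 15.942

15.942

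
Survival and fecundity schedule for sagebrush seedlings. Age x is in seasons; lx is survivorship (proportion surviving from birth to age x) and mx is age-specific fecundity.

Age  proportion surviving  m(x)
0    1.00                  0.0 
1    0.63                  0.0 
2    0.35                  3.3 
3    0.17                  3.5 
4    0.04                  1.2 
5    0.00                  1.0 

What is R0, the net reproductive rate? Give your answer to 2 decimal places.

lx·mx by age: 0, 0, 1.155, 0.595, 0.048, 0
R0 = Σ lx·mx = 1.798 → 1.80

1.80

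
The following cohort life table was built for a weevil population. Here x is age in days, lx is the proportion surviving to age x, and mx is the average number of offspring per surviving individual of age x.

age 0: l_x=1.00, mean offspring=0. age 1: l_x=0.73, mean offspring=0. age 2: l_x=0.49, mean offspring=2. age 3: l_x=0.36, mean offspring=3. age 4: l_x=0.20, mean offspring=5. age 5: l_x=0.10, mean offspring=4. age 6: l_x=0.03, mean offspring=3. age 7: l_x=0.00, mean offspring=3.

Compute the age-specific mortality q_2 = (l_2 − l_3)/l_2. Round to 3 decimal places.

q_2 = (l_2 − l_3) / l_2 = (0.49 − 0.36) / 0.49
     = 0.13 / 0.49 = 0.265306… → 0.265

0.265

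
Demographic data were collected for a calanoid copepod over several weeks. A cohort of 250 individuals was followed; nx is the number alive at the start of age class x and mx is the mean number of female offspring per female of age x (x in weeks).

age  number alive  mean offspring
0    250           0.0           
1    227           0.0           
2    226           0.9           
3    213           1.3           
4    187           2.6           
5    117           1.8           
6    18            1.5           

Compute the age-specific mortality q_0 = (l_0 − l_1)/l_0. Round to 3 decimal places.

0.092

lx = nx/n0 = nx/250: 1, 0.908, 0.904, 0.852, 0.748, 0.468, 0.072
q_0 = (l_0 − l_1) / l_0 = (1 − 0.908) / 1
     = 0.092 / 1 = 0.092 → 0.092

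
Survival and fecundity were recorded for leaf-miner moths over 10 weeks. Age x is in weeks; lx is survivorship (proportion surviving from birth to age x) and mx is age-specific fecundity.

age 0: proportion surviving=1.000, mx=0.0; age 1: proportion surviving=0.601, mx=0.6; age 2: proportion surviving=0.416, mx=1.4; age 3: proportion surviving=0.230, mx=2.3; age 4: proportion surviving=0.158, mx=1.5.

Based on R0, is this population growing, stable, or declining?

R0 = Σ lx·mx = 0 + 0.3606 + 0.5824 + 0.529 + 0.237 = 1.709
R0 > 1, so the population is growing.

growing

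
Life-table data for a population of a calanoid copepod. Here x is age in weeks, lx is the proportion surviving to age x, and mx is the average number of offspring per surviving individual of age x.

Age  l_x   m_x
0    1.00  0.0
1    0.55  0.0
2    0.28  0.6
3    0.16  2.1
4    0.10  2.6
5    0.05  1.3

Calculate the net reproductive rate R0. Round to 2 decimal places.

0.83

lx·mx by age: 0, 0, 0.168, 0.336, 0.26, 0.065
R0 = Σ lx·mx = 0.829 → 0.83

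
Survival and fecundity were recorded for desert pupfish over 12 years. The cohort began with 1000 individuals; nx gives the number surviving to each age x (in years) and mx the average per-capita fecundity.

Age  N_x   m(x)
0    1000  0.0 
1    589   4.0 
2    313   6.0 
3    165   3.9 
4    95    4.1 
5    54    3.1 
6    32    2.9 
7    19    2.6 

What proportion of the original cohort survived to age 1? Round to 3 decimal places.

l_1 = n_1/n_0 = 589/1000 = 0.589 → 0.589

0.589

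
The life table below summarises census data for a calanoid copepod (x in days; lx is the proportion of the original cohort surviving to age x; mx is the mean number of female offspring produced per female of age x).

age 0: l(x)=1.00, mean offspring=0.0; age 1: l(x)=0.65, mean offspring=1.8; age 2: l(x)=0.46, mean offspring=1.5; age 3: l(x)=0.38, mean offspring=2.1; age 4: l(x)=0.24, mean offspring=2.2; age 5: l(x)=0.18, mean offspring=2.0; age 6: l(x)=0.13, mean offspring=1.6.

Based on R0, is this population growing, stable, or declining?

growing

R0 = Σ lx·mx = 0 + 1.17 + 0.69 + 0.798 + 0.528 + 0.36 + 0.208 = 3.754
R0 > 1, so the population is growing.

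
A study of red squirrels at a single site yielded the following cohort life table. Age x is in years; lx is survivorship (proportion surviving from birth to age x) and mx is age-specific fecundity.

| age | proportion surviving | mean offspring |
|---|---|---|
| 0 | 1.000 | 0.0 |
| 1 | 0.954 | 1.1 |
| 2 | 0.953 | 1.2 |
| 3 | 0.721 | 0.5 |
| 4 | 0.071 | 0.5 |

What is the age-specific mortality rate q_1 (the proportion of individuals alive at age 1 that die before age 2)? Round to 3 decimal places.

q_1 = (l_1 − l_2) / l_1 = (0.954 − 0.953) / 0.954
     = 0.001 / 0.954 = 0.001048… → 0.001

0.001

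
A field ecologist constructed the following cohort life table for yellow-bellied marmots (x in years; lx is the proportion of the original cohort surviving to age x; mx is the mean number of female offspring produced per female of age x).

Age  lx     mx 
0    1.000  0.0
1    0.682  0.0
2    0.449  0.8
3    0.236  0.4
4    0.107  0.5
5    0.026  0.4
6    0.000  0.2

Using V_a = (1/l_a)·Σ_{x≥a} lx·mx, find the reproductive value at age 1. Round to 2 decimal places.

0.76

lx·mx for x ≥ 1: 0, 0.3592, 0.0944, 0.0535, 0.0104, 0 → sum = 0.5175
V_1 = 0.5175 / l_1 = 0.5175 / 0.682 = 0.758798… → 0.76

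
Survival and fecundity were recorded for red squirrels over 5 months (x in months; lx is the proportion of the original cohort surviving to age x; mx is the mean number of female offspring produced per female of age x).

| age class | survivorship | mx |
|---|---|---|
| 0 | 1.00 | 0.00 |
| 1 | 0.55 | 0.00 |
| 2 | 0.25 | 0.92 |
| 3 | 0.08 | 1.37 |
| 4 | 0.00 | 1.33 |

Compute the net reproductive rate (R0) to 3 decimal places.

0.340

lx·mx by age: 0, 0, 0.23, 0.1096, 0
R0 = Σ lx·mx = 0.3396 → 0.340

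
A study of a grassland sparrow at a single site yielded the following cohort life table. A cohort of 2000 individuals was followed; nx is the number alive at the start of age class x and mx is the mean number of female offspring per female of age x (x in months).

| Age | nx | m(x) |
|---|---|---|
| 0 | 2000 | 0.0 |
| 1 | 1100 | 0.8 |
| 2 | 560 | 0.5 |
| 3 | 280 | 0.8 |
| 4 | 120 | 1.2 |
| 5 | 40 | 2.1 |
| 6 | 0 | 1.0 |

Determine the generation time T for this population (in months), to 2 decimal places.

1.93

lx = nx/n0 = nx/2000: 1, 0.55, 0.28, 0.14, 0.06, 0.02, 0
lx·mx: 0, 0.44, 0.14, 0.112, 0.072, 0.042, 0 → R0 = 0.806
x·lx·mx: 0, 0.44, 0.28, 0.336, 0.288, 0.21, 0 → Σ = 1.554
T = 1.554 / 0.806 = 1.92804… → 1.93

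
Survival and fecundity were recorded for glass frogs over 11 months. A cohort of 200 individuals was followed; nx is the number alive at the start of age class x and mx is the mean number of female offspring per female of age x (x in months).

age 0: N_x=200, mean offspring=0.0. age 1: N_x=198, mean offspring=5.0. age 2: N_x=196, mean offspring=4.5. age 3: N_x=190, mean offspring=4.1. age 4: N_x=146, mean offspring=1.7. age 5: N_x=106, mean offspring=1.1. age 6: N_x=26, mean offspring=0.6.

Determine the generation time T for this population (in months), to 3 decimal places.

lx = nx/n0 = nx/200: 1, 0.99, 0.98, 0.95, 0.73, 0.53, 0.13
lx·mx: 0, 4.95, 4.41, 3.895, 1.241, 0.583, 0.078 → R0 = 15.157
x·lx·mx: 0, 4.95, 8.82, 11.685, 4.964, 2.915, 0.468 → Σ = 33.802
T = 33.802 / 15.157 = 2.230125… → 2.230

2.230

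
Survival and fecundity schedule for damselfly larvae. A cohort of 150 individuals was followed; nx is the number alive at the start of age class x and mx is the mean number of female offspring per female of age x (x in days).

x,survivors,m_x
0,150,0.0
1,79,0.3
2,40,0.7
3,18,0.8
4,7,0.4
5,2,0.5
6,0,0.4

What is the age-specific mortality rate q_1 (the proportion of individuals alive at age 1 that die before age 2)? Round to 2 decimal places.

0.49

lx = nx/n0 = nx/150: 1, 0.52667…, 0.26667…, 0.12, 0.04667…, 0.01333…, 0
q_1 = (l_1 − l_2) / l_1 = (0.526667… − 0.266667…) / 0.526667…
     = 0.26… / 0.526667… = 0.493671… → 0.49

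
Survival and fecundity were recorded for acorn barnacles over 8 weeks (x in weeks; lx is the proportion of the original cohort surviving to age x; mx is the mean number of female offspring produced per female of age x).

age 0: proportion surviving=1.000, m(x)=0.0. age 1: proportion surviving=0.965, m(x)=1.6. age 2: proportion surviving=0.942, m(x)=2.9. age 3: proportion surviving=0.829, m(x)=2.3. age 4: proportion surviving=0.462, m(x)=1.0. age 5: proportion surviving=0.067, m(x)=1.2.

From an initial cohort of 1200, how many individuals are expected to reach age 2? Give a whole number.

Expected survivors = N0 · l_2 = 1200 × 0.942 = 1130.4 → 1130

1130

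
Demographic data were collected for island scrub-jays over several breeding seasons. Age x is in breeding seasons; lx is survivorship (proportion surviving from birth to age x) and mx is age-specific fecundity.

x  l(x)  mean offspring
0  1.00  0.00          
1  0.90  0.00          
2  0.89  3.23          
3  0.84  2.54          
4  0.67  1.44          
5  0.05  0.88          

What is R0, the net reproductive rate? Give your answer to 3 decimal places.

lx·mx by age: 0, 0, 2.8747, 2.1336, 0.9648, 0.044
R0 = Σ lx·mx = 6.0171 → 6.017

6.017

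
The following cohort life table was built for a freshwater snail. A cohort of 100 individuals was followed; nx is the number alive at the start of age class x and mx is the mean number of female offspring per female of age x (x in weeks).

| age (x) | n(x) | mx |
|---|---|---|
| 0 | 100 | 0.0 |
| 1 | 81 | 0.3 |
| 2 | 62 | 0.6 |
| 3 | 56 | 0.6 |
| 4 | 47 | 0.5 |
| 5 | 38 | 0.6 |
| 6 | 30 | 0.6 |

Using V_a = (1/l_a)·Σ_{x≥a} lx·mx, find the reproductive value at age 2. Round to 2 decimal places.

2.18

lx = nx/n0 = nx/100: 1, 0.81, 0.62, 0.56, 0.47, 0.38, 0.3
lx·mx for x ≥ 2: 0.372, 0.336, 0.235, 0.228, 0.18 → sum = 1.351
V_2 = 1.351 / l_2 = 1.351 / 0.62 = 2.179032… → 2.18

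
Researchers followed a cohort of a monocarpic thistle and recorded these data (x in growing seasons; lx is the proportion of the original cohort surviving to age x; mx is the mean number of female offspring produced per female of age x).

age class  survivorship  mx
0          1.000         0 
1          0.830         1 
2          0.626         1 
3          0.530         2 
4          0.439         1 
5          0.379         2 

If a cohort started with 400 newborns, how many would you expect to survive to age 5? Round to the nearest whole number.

Expected survivors = N0 · l_5 = 400 × 0.379 = 151.6 → 152

152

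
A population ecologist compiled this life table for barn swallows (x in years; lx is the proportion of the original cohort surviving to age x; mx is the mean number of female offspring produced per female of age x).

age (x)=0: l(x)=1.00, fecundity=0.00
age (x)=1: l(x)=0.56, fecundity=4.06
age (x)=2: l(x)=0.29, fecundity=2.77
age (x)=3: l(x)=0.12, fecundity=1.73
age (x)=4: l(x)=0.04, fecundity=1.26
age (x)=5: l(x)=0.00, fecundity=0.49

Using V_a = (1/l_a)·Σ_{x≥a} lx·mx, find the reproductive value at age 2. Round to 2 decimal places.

lx·mx for x ≥ 2: 0.8033, 0.2076, 0.0504, 0 → sum = 1.0613
V_2 = 1.0613 / l_2 = 1.0613 / 0.29 = 3.659655… → 3.66

3.66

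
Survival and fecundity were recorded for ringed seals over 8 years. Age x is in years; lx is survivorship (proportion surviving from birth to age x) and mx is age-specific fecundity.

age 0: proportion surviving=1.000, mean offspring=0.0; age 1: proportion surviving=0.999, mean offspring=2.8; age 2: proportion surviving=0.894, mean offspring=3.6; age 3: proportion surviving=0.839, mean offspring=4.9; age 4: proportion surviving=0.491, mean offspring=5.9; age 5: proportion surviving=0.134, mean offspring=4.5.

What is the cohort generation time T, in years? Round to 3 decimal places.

2.654

lx·mx: 0, 2.7972, 3.2184, 4.1111, 2.8969, 0.603 → R0 = 13.6266
x·lx·mx: 0, 2.7972, 6.4368, 12.3333, 11.5876, 3.015 → Σ = 36.1699
T = 36.1699 / 13.6266 = 2.65436… → 2.654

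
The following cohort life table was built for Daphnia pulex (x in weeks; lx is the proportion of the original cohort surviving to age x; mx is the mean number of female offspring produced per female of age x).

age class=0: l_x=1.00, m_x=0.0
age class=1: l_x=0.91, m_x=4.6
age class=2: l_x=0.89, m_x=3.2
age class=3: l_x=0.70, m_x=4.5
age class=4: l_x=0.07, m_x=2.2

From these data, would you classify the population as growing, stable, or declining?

R0 = Σ lx·mx = 0 + 4.186 + 2.848 + 3.15 + 0.154 = 10.338
R0 > 1, so the population is growing.

growing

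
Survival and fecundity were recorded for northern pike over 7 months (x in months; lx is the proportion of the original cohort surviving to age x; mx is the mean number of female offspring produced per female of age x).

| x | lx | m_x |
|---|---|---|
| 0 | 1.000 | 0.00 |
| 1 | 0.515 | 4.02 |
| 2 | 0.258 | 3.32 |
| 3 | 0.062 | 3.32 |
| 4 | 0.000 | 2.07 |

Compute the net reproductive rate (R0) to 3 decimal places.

lx·mx by age: 0, 2.0703, 0.85656, 0.20584, 0
R0 = Σ lx·mx = 3.1327 → 3.133

3.133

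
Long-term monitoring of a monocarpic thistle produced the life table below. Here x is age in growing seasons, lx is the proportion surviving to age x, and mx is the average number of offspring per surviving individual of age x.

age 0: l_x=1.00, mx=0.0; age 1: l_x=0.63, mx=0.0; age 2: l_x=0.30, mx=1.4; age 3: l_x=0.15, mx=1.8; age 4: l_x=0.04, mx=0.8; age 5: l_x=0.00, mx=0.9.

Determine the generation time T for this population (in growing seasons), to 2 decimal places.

lx·mx: 0, 0, 0.42, 0.27, 0.032, 0 → R0 = 0.722
x·lx·mx: 0, 0, 0.84, 0.81, 0.128, 0 → Σ = 1.778
T = 1.778 / 0.722 = 2.462604… → 2.46

2.46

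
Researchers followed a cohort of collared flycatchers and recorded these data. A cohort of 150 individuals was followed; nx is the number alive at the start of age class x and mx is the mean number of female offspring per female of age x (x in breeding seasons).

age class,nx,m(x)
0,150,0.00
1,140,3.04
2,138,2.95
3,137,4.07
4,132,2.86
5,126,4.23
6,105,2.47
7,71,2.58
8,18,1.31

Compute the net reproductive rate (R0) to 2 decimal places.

18.45

lx = nx/n0 = nx/150: 1, 0.93333…, 0.92, 0.91333…, 0.88, 0.84, 0.7, 0.47333…, 0.12
lx·mx by age: 0, 2.837333…, 2.714, 3.717267…, 2.5168, 3.5532, 1.729, 1.2212…, 0.1572
R0 = Σ lx·mx = 18.446… → 18.45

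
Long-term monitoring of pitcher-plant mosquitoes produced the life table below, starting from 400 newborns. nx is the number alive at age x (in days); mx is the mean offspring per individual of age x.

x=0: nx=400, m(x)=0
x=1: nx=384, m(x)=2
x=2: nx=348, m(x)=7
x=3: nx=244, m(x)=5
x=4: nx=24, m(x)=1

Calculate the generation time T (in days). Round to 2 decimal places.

lx = nx/n0 = nx/400: 1, 0.96, 0.87, 0.61, 0.06
lx·mx: 0, 1.92, 6.09, 3.05, 0.06 → R0 = 11.12
x·lx·mx: 0, 1.92, 12.18, 9.15, 0.24 → Σ = 23.49
T = 23.49 / 11.12 = 2.11241… → 2.11

2.11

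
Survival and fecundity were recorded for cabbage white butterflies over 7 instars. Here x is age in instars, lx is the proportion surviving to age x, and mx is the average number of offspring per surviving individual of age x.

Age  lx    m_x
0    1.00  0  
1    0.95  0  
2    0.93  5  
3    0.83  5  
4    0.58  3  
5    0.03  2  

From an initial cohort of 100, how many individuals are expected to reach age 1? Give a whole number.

95

Expected survivors = N0 · l_1 = 100 × 0.95 = 95 → 95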